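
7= 7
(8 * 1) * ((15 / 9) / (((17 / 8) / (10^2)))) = 32000 / 51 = 627.45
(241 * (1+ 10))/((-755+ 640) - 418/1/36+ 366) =47718/4309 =11.07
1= 1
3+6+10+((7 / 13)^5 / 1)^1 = 7071374 / 371293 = 19.05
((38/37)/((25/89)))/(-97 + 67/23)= -38893/1000850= -0.04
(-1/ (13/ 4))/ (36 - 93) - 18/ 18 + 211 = 155614/ 741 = 210.01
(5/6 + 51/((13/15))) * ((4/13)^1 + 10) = 311885/507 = 615.16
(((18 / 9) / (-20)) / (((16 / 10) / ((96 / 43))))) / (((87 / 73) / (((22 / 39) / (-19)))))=3212 / 924027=0.00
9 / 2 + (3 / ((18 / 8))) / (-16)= 4.42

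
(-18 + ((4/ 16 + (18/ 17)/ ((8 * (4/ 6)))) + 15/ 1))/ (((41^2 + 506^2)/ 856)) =-37129/ 4381189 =-0.01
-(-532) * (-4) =-2128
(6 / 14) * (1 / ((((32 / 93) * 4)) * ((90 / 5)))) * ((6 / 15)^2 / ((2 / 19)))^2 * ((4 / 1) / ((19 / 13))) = 7657 / 70000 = 0.11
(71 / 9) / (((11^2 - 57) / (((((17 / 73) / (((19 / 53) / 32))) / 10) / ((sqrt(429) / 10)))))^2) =57637871 / 29710688436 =0.00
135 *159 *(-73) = -1566945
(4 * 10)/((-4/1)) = -10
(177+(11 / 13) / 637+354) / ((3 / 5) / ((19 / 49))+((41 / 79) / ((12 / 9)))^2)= 41713455003040 / 133457316447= 312.56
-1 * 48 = -48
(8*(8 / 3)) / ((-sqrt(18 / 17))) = -20.73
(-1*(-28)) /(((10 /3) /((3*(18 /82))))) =1134 /205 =5.53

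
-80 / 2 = -40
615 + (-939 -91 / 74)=-24067 / 74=-325.23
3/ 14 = 0.21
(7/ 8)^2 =49/ 64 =0.77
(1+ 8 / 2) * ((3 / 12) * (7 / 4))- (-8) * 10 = 1315 / 16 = 82.19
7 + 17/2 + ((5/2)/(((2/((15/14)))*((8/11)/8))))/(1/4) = 521/7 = 74.43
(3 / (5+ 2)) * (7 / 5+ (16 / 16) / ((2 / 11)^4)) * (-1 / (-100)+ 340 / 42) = 1247928657 / 392000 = 3183.49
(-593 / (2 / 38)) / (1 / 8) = -90136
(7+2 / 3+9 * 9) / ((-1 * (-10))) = 133 / 15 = 8.87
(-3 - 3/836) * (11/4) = -2511/304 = -8.26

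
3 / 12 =1 / 4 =0.25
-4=-4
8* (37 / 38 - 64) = -9580 / 19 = -504.21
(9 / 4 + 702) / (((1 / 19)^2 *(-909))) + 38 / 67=-7555179 / 27068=-279.12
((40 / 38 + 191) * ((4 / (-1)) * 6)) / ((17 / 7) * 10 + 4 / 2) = -76629 / 437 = -175.35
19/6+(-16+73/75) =-593/50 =-11.86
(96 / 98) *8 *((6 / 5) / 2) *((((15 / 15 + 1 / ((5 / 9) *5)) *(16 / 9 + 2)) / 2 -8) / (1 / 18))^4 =41101463433019392 / 95703125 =429468352.61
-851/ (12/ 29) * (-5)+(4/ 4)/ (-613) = 75641123/ 7356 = 10282.92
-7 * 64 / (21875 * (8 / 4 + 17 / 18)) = -1152 / 165625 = -0.01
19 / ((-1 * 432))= -19 / 432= -0.04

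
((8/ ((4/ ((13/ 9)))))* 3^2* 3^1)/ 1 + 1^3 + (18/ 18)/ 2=159/ 2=79.50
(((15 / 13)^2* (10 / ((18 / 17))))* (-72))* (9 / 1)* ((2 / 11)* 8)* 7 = -154224000 / 1859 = -82960.73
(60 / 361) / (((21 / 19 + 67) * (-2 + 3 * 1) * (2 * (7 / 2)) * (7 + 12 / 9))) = 18 / 430255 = 0.00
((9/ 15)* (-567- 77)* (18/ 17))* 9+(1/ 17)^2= -5320723/ 1445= -3682.16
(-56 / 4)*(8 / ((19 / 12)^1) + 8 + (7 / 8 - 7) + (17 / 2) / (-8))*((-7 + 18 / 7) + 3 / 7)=328.45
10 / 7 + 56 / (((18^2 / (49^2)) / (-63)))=-1646996 / 63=-26142.79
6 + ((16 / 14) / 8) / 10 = 421 / 70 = 6.01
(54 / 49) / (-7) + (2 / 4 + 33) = 22873 / 686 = 33.34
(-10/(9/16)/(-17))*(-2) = -320/153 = -2.09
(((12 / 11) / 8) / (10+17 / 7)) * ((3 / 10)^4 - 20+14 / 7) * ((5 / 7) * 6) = -0.85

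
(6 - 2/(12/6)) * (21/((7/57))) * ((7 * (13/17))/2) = 2288.38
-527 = -527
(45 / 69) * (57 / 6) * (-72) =-10260 / 23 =-446.09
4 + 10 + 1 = 15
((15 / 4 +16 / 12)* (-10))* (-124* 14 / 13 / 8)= 66185 / 78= 848.53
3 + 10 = 13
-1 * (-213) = 213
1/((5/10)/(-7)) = -14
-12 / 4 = -3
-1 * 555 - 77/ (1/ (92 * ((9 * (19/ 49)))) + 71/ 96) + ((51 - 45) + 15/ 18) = -365578169/ 560838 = -651.84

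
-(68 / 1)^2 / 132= -35.03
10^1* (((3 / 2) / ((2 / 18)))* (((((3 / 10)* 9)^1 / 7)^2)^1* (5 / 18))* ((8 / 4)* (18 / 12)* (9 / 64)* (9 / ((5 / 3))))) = 1594323 / 125440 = 12.71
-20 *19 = -380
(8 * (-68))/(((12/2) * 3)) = -272/9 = -30.22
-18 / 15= -6 / 5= -1.20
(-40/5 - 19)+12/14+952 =6481/7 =925.86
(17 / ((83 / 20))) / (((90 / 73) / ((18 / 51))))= 292 / 249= 1.17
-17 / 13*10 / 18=-85 / 117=-0.73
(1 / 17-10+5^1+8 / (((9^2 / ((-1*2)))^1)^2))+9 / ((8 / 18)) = 6832177 / 446148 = 15.31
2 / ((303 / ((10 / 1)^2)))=0.66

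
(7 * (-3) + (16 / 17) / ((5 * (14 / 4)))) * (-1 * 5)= 12463 / 119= 104.73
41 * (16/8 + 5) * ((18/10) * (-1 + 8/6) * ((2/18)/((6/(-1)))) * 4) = -574/45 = -12.76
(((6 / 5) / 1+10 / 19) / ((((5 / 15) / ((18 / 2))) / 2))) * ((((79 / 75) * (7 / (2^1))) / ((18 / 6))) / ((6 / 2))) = 90692 / 2375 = 38.19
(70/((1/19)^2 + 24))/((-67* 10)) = -0.00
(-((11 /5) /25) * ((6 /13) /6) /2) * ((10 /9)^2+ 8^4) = -1825318 /131625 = -13.87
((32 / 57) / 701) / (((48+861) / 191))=0.00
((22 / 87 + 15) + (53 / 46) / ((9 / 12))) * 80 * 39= 34938800 / 667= 52382.01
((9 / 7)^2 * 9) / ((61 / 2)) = 1458 / 2989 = 0.49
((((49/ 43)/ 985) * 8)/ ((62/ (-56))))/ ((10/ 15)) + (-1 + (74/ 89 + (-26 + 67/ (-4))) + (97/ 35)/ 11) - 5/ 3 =-4788294169853/ 107976279180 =-44.35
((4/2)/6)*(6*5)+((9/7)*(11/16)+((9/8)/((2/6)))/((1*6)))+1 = 697/56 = 12.45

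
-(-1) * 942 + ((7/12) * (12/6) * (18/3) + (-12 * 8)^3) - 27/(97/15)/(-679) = -58208862776/65863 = -883786.99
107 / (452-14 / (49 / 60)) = 749 / 3044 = 0.25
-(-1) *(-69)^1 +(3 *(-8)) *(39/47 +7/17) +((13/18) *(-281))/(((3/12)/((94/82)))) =-303490709/294831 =-1029.37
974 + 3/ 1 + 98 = 1075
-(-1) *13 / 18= 13 / 18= 0.72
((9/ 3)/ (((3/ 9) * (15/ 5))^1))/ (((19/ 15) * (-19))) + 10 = 3565/ 361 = 9.88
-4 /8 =-1 /2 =-0.50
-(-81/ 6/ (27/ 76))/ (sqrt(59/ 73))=38 * sqrt(4307)/ 59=42.27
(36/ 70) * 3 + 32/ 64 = 143/ 70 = 2.04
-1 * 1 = -1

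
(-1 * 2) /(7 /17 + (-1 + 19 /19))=-34 /7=-4.86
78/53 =1.47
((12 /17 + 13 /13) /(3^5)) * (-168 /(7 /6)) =-464 /459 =-1.01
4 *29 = 116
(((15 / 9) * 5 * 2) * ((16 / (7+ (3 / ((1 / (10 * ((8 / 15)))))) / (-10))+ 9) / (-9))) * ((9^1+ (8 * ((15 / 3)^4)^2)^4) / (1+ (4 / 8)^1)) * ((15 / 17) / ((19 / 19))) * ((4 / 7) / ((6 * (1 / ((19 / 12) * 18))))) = -3373274820915699098569469000.00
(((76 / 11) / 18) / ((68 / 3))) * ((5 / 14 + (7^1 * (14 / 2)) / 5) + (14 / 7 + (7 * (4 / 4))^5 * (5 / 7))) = 15982819 / 78540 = 203.50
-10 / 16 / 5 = -1 / 8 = -0.12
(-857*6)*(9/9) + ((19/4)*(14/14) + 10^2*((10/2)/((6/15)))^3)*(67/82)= 50658447/328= 154446.48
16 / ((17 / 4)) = 64 / 17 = 3.76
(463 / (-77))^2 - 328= -1730343 / 5929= -291.84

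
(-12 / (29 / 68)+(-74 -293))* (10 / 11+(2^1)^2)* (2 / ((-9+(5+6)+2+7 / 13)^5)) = -459501820596 / 228060851381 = -2.01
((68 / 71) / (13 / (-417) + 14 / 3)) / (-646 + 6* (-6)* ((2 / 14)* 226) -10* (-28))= -33082 / 244704269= -0.00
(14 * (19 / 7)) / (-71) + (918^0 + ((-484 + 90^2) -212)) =525717 / 71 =7404.46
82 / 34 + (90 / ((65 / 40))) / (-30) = 125 / 221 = 0.57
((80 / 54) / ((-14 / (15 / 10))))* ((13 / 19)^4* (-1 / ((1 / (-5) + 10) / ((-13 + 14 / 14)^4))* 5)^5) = 1188107846617755392409600000000000 / 257687198474503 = 4610659177682485338.76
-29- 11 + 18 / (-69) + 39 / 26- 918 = -44011 / 46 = -956.76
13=13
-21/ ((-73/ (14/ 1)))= 294/ 73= 4.03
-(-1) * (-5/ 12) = -5/ 12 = -0.42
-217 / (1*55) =-217 / 55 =-3.95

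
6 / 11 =0.55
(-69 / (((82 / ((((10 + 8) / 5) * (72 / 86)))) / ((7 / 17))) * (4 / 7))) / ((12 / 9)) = -821583 / 599420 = -1.37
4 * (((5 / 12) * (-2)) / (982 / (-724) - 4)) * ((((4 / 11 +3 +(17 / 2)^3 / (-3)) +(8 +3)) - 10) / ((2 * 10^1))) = -9573271 / 1535688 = -6.23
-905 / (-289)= 905 / 289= 3.13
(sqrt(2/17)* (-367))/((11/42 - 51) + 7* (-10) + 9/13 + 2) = 200382* sqrt(34)/1095701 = 1.07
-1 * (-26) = 26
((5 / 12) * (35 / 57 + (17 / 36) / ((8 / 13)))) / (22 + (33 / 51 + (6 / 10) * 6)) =3212575 / 146496384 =0.02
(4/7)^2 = 16/49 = 0.33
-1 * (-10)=10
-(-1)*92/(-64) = -23/16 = -1.44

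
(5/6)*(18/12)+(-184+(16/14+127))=-1529/28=-54.61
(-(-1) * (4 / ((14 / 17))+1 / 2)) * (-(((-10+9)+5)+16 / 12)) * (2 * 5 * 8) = -16000 / 7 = -2285.71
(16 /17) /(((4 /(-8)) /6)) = -192 /17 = -11.29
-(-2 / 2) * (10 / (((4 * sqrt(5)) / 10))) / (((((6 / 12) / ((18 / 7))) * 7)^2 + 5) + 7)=6480 * sqrt(5) / 17953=0.81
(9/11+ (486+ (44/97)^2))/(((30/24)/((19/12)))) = 957723329/1552485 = 616.90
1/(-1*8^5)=-1/32768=-0.00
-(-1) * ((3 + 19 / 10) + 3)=79 / 10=7.90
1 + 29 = 30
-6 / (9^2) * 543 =-362 / 9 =-40.22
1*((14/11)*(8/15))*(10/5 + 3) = 112/33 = 3.39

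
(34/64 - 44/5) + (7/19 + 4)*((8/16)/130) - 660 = -26409317/39520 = -668.25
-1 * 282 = -282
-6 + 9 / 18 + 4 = -1.50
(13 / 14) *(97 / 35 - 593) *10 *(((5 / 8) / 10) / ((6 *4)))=-44759 / 3136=-14.27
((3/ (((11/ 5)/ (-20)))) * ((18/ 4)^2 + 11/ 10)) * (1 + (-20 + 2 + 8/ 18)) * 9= 954345/ 11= 86758.64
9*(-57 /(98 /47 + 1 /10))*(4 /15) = -64296 /1027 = -62.61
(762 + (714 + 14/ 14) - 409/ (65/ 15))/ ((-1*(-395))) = 17974/ 5135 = 3.50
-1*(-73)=73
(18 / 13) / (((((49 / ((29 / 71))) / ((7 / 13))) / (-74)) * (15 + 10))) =-0.02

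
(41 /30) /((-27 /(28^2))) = -16072 /405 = -39.68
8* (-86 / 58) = -11.86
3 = 3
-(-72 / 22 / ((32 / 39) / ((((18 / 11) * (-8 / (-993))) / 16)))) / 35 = 1053 / 11214280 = 0.00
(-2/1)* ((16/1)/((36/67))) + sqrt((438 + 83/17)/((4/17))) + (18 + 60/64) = -5849/144 + sqrt(7529)/2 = 2.77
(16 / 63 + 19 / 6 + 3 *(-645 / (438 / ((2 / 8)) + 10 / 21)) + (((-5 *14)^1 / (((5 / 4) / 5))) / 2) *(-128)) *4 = 83106713492 / 1159263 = 71689.27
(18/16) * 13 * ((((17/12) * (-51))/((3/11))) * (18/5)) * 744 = -103772097/10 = -10377209.70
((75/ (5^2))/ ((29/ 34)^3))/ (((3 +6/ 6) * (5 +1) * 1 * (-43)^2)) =4913/ 45095261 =0.00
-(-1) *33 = 33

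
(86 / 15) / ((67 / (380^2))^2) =358643392000 / 13467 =26631275.86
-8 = -8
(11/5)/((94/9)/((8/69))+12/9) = 132/5485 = 0.02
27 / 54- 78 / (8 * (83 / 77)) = -2837 / 332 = -8.55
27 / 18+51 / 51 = 5 / 2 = 2.50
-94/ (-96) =47/ 48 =0.98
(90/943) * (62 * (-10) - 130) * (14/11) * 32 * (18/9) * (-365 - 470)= 50500800000/10373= 4868485.49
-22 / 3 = -7.33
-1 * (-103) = 103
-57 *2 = -114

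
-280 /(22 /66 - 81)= 420 /121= 3.47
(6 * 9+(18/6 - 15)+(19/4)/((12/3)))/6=691/96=7.20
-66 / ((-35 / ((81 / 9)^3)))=48114 / 35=1374.69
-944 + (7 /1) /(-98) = -13217 /14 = -944.07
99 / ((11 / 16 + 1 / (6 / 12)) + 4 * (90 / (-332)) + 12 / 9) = 394416 / 11699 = 33.71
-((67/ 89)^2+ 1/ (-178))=-8889/ 15842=-0.56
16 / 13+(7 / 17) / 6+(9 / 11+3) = 74645 / 14586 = 5.12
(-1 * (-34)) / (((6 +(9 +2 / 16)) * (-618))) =-136 / 37389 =-0.00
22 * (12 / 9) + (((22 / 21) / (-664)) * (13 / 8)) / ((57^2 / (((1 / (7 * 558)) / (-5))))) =103815150405263 / 3539152854720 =29.33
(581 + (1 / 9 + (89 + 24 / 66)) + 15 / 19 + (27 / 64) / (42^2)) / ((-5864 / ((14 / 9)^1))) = -15838662155 / 88947403776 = -0.18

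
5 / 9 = 0.56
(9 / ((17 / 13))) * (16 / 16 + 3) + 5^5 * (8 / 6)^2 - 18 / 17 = 854050 / 153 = 5582.03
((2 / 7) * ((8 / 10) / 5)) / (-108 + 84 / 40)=-16 / 37065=-0.00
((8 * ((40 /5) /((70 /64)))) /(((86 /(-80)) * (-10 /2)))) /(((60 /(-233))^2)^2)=188626913344 /76190625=2475.72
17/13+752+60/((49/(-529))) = 67237/637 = 105.55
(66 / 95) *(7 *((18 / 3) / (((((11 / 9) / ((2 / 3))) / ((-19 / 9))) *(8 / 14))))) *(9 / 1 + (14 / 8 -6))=-2793 / 10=-279.30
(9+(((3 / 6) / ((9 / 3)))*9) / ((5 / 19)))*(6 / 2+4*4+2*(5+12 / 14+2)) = 5103 / 10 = 510.30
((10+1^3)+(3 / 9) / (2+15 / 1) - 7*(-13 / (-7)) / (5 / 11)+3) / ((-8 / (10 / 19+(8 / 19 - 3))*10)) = -24167 / 64600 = -0.37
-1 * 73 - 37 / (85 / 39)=-7648 / 85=-89.98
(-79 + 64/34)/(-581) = 1311/9877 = 0.13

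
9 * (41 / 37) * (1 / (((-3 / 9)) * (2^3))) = -1107 / 296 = -3.74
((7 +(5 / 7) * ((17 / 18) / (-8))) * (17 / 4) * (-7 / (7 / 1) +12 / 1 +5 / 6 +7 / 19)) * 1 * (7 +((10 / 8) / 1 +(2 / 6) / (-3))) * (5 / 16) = 241495342205 / 264757248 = 912.14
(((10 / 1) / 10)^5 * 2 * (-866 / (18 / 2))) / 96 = -433 / 216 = -2.00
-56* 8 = -448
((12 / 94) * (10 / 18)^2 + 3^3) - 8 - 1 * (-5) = 30506 / 1269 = 24.04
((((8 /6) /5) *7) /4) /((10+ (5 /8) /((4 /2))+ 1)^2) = 0.00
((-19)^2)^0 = 1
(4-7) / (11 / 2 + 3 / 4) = -12 / 25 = -0.48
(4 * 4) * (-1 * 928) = -14848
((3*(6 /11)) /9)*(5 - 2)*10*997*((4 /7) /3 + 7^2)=20598020 /77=267506.75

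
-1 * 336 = -336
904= 904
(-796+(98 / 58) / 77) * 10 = -2539170 / 319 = -7959.78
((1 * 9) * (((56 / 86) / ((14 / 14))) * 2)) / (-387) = -56 / 1849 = -0.03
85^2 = 7225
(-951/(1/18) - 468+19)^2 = 308599489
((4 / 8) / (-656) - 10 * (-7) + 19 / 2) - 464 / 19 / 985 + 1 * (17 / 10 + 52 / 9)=19215286477 / 220986720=86.95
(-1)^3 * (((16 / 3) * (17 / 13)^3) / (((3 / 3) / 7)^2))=-3851792 / 6591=-584.40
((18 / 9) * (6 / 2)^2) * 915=16470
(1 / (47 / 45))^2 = 0.92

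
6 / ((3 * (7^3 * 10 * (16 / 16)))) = 1 / 1715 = 0.00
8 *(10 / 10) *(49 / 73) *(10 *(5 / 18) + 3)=20384 / 657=31.03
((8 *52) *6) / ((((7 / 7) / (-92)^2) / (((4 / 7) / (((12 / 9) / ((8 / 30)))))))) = 84504576 / 35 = 2414416.46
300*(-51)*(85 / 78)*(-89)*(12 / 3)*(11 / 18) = 141465500 / 39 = 3627320.51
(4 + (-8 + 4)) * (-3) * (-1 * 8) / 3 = 0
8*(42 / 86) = 168 / 43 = 3.91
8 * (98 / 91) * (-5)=-560 / 13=-43.08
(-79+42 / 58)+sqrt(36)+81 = 253 / 29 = 8.72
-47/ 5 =-9.40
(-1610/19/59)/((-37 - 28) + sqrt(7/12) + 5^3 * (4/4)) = -1159200/48419353 + 3220 * sqrt(21)/48419353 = -0.02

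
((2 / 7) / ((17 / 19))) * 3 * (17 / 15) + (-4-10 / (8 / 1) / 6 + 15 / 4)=527 / 840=0.63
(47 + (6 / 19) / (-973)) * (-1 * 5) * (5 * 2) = -43444150 / 18487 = -2349.98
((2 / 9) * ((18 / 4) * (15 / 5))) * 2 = 6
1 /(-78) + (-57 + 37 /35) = -152759 /2730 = -55.96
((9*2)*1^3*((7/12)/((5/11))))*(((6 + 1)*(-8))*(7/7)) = -6468/5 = -1293.60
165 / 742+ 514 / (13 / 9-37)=-844923 / 59360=-14.23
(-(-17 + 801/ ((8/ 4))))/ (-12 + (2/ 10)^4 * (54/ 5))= 2396875/ 74892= 32.00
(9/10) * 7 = 63/10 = 6.30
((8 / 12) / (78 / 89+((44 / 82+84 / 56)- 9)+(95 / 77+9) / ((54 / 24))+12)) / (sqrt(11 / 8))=613032 * sqrt(22) / 52908325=0.05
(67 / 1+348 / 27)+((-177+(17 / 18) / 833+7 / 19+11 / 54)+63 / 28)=-9480455 / 100548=-94.29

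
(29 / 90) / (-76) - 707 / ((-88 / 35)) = 2644582 / 9405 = 281.19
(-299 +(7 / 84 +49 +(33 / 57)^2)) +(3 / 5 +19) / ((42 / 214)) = -1080941 / 7220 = -149.71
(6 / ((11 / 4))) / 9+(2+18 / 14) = 815 / 231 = 3.53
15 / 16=0.94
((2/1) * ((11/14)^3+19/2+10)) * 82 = 2248399/686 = 3277.55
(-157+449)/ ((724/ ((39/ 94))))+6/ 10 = 65277/ 85070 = 0.77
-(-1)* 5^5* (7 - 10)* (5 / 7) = -46875 / 7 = -6696.43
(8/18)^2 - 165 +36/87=-386149/2349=-164.39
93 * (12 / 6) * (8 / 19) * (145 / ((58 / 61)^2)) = 6921060 / 551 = 12560.91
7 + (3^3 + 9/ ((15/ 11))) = 203/ 5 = 40.60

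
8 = 8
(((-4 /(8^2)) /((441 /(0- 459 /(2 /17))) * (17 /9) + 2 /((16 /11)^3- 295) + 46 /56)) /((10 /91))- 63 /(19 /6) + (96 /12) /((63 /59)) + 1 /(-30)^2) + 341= 98058787030663 /299277052200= 327.65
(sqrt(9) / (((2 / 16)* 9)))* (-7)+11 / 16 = -863 / 48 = -17.98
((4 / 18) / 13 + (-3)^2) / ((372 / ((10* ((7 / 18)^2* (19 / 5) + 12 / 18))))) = 2121605 / 7050888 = 0.30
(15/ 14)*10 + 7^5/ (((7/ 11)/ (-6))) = -1109187/ 7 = -158455.29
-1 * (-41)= 41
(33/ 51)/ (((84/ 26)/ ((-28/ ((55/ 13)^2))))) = -4394/ 14025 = -0.31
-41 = -41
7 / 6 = 1.17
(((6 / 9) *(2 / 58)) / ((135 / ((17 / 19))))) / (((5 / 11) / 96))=11968 / 371925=0.03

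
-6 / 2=-3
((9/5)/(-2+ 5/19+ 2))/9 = 19/25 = 0.76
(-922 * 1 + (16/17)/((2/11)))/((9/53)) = -826058/153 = -5399.07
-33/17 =-1.94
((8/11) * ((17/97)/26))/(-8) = -0.00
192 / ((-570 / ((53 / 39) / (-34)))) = 848 / 62985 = 0.01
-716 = -716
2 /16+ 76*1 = 609 /8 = 76.12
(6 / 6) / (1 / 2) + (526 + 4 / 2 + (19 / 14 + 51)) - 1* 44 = 7537 / 14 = 538.36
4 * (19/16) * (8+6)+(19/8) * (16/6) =437/6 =72.83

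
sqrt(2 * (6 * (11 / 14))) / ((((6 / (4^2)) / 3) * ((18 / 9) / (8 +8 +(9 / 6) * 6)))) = 100 * sqrt(462) / 7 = 307.06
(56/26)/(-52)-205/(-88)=34029/14872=2.29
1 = 1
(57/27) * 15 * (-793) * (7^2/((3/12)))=-14765660/3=-4921886.67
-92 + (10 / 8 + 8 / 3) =-88.08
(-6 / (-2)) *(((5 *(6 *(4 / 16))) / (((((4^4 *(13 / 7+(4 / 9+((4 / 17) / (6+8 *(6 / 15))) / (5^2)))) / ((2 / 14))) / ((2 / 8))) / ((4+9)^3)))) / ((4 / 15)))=26092945125 / 2323259392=11.23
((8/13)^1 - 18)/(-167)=226/2171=0.10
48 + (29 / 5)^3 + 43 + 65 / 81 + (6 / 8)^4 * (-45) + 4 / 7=4957804753 / 18144000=273.25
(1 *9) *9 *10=810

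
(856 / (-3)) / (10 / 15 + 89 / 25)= -21400 / 317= -67.51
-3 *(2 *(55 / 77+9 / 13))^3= -50331648 / 753571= -66.79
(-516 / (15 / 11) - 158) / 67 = -2682 / 335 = -8.01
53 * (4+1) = 265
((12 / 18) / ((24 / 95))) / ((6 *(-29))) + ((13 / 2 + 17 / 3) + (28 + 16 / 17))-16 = 2672069 / 106488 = 25.09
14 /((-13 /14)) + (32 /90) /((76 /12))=-55652 /3705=-15.02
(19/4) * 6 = 57/2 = 28.50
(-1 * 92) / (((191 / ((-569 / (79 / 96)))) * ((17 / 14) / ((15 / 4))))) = 263833920 / 256513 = 1028.54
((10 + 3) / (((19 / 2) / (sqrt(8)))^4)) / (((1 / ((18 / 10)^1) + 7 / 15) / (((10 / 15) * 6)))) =1198080 / 2997383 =0.40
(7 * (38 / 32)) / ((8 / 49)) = 50.91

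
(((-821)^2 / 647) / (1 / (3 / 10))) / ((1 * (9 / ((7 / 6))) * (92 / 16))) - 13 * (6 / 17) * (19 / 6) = -85191436 / 11383965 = -7.48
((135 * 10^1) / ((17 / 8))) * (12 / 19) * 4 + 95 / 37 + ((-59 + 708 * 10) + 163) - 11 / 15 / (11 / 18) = 525265639 / 59755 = 8790.32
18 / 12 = 3 / 2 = 1.50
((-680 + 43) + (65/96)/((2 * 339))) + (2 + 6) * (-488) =-295564543/65088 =-4541.00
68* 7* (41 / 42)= 1394 / 3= 464.67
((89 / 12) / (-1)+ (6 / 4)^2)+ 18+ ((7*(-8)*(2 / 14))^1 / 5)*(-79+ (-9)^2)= 289 / 30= 9.63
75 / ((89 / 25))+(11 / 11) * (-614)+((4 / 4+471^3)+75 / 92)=855535624799 / 8188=104486519.88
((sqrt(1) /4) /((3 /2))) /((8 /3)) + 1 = 17 /16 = 1.06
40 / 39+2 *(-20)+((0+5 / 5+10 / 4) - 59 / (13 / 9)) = -5953 / 78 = -76.32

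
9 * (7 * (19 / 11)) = 1197 / 11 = 108.82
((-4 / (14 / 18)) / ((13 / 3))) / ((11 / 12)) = -1296 / 1001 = -1.29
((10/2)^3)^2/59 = 15625/59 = 264.83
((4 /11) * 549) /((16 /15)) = 187.16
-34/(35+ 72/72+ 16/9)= -9/10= -0.90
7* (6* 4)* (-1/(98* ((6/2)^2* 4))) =-1/21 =-0.05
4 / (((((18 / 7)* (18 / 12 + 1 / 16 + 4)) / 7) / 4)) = 6272 / 801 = 7.83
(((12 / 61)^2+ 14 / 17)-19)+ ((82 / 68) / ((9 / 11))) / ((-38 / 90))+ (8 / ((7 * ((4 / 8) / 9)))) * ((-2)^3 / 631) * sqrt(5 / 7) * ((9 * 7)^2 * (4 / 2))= -186624 * sqrt(35) / 631-51989813 / 2403766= -1771.36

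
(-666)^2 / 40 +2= 110909 / 10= 11090.90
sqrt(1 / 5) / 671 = sqrt(5) / 3355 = 0.00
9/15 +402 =2013/5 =402.60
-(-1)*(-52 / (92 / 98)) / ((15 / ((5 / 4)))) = -637 / 138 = -4.62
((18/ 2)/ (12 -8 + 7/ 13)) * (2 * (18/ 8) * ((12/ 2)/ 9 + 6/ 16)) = 8775/ 944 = 9.30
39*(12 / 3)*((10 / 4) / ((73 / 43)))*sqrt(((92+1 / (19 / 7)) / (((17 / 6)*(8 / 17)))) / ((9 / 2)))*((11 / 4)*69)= 19092645*sqrt(2470) / 5548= 171032.29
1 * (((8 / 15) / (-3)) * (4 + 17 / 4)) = -22 / 15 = -1.47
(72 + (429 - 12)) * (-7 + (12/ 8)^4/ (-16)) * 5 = -17888.61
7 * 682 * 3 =14322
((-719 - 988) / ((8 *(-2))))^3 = 4973940243 / 4096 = 1214340.88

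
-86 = -86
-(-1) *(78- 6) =72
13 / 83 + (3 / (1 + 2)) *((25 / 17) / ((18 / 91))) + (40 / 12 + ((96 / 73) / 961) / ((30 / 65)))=19470144623 / 1781745894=10.93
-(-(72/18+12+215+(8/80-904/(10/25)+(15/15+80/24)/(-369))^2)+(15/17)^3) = 3074995950287291777/602063093700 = 5107431.40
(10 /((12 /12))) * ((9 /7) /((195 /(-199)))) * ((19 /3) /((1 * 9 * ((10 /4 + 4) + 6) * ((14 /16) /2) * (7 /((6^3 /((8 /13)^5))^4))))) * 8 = -326394564966941711449193500113 /4714156104089600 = -69237114291524.97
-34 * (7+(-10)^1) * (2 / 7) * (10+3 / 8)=4233 / 14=302.36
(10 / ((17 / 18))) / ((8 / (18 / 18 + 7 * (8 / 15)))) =213 / 34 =6.26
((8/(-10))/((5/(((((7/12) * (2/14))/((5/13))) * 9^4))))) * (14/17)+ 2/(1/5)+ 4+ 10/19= -6976146/40375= -172.78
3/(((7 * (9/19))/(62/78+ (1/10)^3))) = 589741/819000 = 0.72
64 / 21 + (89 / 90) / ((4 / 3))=1061 / 280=3.79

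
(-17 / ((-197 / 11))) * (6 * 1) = 1122 / 197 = 5.70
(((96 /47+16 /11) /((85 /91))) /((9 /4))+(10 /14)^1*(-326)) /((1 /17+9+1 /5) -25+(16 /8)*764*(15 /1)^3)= -320033183 /7138645707501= -0.00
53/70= 0.76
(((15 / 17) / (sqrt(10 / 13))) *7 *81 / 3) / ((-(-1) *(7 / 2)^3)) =324 *sqrt(130) / 833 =4.43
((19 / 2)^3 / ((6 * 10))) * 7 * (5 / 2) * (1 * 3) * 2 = 1500.41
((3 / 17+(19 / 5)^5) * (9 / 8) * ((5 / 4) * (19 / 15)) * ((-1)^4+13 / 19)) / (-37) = -126309174 / 1965625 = -64.26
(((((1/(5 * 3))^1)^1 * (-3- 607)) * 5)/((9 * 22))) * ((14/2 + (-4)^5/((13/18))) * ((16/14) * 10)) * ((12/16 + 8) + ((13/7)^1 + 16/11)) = 415634571500/2081079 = 199720.71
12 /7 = 1.71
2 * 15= 30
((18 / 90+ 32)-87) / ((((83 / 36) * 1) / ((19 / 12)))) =-15618 / 415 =-37.63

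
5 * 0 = 0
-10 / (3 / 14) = -140 / 3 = -46.67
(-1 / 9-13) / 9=-118 / 81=-1.46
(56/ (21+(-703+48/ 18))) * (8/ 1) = -672/ 1019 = -0.66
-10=-10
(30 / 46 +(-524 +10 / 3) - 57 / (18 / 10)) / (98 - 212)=4.84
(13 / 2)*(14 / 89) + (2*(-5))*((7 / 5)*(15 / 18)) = -2842 / 267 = -10.64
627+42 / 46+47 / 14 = 631.27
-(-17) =17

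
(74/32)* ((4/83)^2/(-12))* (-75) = 0.03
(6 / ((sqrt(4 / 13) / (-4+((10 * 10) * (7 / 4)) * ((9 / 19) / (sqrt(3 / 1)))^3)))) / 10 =-6 * sqrt(13) / 5+8505 * sqrt(39) / 13718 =-0.45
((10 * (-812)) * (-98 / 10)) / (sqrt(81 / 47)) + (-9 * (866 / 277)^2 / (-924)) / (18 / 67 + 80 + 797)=37685289 / 347262333341 + 79576 * sqrt(47) / 9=60616.17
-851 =-851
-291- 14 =-305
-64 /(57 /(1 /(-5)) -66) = 64 /351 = 0.18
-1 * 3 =-3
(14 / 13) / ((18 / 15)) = 35 / 39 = 0.90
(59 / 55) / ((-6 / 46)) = -8.22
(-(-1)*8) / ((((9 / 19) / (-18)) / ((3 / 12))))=-76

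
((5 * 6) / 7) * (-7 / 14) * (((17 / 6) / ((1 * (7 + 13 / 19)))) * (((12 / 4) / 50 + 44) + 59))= -1664419 / 20440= -81.43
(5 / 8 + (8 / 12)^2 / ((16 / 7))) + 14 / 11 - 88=-85.91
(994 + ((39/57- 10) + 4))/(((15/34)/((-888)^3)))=-29815201907712/19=-1569221153037.47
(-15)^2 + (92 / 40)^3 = 237167 / 1000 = 237.17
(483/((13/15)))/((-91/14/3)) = -43470/169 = -257.22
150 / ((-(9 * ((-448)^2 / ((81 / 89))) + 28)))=-675 / 8931454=-0.00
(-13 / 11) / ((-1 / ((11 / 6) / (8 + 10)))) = 13 / 108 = 0.12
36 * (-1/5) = -36/5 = -7.20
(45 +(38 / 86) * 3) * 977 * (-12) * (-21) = 11405543.44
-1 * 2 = -2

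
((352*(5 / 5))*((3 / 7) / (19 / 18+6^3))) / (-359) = -19008 / 9818291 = -0.00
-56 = -56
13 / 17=0.76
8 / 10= 4 / 5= 0.80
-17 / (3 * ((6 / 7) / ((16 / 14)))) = -7.56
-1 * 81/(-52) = 81/52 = 1.56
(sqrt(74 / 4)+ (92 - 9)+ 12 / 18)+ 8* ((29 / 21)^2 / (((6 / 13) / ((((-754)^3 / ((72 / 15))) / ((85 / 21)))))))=-2343275437535 / 3213+ sqrt(74) / 2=-729310745.01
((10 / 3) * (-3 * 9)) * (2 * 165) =-29700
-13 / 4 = -3.25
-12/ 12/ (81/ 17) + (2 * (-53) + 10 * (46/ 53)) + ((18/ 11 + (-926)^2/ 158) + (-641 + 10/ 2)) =17515877377/ 3730617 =4695.17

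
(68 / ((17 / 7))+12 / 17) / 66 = 244 / 561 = 0.43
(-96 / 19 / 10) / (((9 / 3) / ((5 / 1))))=-16 / 19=-0.84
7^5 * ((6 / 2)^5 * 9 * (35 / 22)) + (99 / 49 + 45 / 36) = 126076204921 / 2156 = 58476903.95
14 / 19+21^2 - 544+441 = 6436 / 19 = 338.74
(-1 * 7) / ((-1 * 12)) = 0.58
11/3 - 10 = -19/3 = -6.33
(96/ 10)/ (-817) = -48/ 4085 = -0.01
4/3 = 1.33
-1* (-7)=7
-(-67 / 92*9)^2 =-363609 / 8464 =-42.96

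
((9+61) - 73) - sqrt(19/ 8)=-3 - sqrt(38)/ 4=-4.54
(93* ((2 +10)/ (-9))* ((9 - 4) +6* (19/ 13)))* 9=-199764/ 13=-15366.46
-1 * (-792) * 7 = 5544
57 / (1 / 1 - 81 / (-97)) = 31.06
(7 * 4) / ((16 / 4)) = 7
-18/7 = -2.57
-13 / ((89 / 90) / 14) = -16380 / 89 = -184.04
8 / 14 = 0.57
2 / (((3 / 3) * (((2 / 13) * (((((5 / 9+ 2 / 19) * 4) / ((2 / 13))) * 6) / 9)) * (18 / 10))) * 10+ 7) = 114 / 2207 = 0.05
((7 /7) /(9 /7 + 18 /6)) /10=7 /300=0.02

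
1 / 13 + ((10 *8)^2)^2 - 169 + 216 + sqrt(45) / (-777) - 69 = 532479715 / 13 - sqrt(5) / 259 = 40959978.07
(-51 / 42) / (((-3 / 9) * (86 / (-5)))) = -255 / 1204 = -0.21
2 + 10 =12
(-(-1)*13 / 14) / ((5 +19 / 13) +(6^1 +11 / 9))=1521 / 22414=0.07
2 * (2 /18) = 2 /9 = 0.22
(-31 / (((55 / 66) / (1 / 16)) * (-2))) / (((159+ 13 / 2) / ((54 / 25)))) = 2511 / 165500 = 0.02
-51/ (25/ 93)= -4743/ 25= -189.72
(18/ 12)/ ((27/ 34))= 17/ 9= 1.89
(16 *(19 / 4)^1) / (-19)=-4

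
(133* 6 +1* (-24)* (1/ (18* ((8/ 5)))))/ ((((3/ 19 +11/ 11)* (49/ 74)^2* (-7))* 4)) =-124410613/ 2218524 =-56.08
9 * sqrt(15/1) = 9 * sqrt(15) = 34.86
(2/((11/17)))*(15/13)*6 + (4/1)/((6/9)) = 3918/143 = 27.40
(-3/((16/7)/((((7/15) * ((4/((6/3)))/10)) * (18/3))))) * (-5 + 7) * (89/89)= -147/100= -1.47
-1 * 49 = -49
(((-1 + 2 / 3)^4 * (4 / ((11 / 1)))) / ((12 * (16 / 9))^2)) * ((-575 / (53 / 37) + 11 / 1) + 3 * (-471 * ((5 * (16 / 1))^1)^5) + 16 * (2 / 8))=-239644800020 / 5247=-45672727.28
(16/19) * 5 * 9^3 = 58320/19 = 3069.47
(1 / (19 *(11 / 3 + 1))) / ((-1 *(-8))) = 3 / 2128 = 0.00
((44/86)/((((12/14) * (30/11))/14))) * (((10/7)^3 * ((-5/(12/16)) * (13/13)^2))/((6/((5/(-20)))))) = 60500/24381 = 2.48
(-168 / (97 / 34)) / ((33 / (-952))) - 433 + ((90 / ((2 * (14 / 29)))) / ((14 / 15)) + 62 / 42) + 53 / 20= 1074249208 / 784245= 1369.79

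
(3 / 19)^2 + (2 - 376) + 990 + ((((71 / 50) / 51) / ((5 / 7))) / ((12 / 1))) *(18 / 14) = 3780570631 / 6137000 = 616.03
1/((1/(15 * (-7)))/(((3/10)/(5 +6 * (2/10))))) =-315/62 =-5.08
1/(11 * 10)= 1/110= 0.01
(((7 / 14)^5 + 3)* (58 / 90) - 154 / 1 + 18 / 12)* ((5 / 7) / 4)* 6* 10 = -1083935 / 672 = -1613.00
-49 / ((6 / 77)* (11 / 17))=-5831 / 6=-971.83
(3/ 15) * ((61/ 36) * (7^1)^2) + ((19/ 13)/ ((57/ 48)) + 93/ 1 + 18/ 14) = 1836559/ 16380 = 112.12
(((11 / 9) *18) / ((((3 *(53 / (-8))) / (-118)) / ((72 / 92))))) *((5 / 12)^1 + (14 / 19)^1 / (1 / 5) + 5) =21546800 / 23161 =930.31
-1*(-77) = 77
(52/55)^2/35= 2704/105875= 0.03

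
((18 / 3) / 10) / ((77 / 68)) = 204 / 385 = 0.53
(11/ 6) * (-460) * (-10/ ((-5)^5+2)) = -25300/ 9369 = -2.70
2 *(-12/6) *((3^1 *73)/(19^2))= -876/361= -2.43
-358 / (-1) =358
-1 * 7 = -7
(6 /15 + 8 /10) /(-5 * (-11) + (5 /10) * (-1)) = 12 /545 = 0.02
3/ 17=0.18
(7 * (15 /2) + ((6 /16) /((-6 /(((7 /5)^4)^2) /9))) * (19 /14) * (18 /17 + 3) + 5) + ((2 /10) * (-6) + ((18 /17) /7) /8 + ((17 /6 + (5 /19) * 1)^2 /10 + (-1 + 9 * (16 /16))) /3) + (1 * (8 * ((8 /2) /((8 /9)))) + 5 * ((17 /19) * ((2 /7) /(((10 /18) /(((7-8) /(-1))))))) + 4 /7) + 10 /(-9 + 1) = 51.20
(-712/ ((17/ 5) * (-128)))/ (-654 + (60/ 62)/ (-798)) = -1834735/ 733433584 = -0.00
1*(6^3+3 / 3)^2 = 47089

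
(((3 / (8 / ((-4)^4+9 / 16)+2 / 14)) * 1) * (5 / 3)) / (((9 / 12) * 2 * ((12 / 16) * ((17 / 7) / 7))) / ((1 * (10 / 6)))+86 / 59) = 16614577000 / 978400641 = 16.98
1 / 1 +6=7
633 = 633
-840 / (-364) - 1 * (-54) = 732 / 13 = 56.31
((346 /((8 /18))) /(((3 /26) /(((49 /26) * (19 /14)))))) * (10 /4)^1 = 43141.88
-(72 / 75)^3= -13824 / 15625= -0.88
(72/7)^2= 5184/49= 105.80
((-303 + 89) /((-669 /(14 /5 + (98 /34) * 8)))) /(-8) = -117593 /113730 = -1.03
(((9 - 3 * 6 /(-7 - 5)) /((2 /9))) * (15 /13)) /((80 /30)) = 8505 /416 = 20.44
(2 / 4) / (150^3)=1 / 6750000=0.00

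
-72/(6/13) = -156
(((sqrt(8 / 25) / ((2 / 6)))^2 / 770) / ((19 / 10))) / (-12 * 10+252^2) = 3 / 96594575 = 0.00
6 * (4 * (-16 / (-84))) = 32 / 7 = 4.57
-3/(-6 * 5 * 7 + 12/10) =5/348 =0.01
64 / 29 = 2.21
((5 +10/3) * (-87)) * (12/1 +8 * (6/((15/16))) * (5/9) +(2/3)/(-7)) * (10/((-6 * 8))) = 4607375/756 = 6094.41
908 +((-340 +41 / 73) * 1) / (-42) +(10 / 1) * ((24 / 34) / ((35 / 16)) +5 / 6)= 6907223 / 7446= 927.64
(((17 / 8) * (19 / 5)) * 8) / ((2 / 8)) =258.40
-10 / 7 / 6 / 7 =-5 / 147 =-0.03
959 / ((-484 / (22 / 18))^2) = 959 / 156816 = 0.01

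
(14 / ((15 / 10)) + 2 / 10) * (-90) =-858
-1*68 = -68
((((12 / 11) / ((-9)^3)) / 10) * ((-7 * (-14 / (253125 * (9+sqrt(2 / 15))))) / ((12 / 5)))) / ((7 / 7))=-49 / 18238213125+49 * sqrt(30) / 2462158771875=-0.00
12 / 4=3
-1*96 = -96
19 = 19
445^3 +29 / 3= 264363404 / 3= 88121134.67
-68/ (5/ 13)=-884/ 5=-176.80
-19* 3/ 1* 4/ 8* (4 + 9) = -741/ 2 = -370.50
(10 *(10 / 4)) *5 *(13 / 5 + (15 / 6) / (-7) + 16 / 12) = 18775 / 42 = 447.02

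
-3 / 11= -0.27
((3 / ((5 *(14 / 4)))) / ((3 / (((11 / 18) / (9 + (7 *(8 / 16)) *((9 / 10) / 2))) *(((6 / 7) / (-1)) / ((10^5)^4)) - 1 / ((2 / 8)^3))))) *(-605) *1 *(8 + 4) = 171974880000000000000001331 / 6477187500000000000000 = 26550.86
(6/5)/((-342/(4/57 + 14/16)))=-431/129960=-0.00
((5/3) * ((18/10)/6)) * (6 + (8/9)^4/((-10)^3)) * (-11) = -27061309/820125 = -33.00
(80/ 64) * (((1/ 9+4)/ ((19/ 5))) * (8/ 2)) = 925/ 171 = 5.41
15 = 15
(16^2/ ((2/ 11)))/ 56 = 176/ 7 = 25.14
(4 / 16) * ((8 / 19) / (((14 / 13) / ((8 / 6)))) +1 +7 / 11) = 4735 / 8778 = 0.54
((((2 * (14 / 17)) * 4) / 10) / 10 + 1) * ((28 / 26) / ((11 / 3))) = 19026 / 60775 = 0.31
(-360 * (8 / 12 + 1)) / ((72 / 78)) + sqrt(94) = -650 + sqrt(94) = -640.30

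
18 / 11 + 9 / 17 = 405 / 187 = 2.17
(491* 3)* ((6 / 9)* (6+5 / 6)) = 20131 / 3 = 6710.33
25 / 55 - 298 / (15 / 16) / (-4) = 13187 / 165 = 79.92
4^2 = 16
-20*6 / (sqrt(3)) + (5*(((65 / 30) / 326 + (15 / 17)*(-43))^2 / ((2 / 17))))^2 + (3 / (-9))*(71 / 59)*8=3734237615881625219378794019 / 998355575174851584 - 40*sqrt(3)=3740388334.15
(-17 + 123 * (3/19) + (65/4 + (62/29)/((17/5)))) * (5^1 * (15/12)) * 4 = 18078175/37468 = 482.50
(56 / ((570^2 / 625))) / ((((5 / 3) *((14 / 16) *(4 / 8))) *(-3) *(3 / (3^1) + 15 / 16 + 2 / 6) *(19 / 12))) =-0.01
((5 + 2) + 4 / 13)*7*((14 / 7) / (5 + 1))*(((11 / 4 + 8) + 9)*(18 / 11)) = 157605 / 286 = 551.07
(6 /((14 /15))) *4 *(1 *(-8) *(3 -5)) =2880 /7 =411.43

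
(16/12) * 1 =1.33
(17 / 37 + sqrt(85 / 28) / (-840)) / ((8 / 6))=51 / 148 - sqrt(595) / 15680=0.34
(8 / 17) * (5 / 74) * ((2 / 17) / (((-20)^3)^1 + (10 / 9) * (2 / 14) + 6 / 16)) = -20160 / 43111299583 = -0.00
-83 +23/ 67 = -5538/ 67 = -82.66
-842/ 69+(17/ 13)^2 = -10.49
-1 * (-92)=92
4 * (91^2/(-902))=-16562/451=-36.72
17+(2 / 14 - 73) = -391 / 7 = -55.86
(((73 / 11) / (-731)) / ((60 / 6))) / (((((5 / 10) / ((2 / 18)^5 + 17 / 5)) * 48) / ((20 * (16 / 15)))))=-26647336 / 9712084275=-0.00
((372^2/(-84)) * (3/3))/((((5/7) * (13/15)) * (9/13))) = -3844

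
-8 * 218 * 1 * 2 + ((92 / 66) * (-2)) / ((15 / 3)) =-575612 / 165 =-3488.56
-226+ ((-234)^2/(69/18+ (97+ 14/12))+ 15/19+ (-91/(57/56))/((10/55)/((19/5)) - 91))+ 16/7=40600230191/128938047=314.88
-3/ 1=-3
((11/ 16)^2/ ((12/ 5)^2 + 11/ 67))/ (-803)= -18425/ 185441024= -0.00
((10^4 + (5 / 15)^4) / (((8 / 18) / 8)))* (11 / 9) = 220000.27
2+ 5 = 7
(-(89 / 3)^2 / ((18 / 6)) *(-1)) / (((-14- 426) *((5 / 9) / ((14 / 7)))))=-7921 / 3300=-2.40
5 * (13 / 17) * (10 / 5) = 130 / 17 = 7.65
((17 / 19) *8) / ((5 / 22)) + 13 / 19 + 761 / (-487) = 1416464 / 46265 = 30.62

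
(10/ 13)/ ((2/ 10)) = 50/ 13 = 3.85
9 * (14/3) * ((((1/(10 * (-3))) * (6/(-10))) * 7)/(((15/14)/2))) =1372/125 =10.98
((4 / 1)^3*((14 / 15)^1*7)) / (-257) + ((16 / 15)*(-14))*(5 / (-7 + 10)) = -306656 / 11565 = -26.52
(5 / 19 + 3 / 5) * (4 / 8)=41 / 95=0.43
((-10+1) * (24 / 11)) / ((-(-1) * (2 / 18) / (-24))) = 46656 / 11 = 4241.45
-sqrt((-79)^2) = -79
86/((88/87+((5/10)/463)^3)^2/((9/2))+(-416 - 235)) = -1846780968285227318977728/13974820069485660441958223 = -0.13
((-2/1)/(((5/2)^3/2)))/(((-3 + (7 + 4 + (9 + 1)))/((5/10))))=-8/1125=-0.01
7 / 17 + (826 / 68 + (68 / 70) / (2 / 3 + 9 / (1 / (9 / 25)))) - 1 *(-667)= 47405695 / 69734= 679.81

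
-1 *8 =-8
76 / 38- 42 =-40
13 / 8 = 1.62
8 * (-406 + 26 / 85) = -275872 / 85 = -3245.55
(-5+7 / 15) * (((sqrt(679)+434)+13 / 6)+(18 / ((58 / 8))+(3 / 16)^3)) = -2106.70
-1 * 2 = -2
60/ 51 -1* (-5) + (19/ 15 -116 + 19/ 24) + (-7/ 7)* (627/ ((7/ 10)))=-14329687/ 14280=-1003.48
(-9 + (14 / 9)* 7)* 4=7.56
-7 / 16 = -0.44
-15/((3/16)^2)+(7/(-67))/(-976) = -83701739/196176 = -426.67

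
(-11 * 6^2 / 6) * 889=-58674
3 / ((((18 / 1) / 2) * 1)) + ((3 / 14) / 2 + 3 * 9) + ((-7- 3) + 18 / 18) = 1549 / 84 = 18.44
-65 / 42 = -1.55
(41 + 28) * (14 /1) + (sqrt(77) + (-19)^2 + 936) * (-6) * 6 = -45726 - 36 * sqrt(77) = -46041.90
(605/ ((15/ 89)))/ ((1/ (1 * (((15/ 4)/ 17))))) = 53845/ 68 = 791.84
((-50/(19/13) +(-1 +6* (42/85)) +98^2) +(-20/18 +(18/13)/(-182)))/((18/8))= 658264670144/154754145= 4253.62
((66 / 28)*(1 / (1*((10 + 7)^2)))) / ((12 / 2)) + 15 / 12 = 5063 / 4046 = 1.25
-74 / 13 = -5.69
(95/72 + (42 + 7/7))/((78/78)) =44.32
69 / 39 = 23 / 13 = 1.77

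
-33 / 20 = -1.65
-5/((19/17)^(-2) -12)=1805/4043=0.45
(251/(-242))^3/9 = -0.12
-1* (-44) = 44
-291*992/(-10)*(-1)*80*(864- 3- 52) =-1868285184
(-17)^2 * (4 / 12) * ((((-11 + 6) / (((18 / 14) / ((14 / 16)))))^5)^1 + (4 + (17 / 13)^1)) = -3277851777790913 / 75461787648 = -43437.24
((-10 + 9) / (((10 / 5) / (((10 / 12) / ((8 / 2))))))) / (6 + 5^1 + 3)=-5 / 672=-0.01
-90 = -90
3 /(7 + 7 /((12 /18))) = 0.17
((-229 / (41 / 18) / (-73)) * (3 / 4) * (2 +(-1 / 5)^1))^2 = 3096588609 / 895804900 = 3.46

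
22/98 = 0.22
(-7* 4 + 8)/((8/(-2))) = 5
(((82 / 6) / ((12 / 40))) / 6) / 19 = 205 / 513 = 0.40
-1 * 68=-68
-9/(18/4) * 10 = -20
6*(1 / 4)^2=3 / 8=0.38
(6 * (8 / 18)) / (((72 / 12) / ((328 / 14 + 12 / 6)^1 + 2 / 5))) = 3616 / 315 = 11.48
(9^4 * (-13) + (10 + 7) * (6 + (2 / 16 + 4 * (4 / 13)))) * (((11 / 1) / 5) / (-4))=97432137 / 2080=46842.37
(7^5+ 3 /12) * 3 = 201687 /4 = 50421.75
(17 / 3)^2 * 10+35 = 356.11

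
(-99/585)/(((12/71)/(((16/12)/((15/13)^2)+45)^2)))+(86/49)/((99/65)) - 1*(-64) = -2053.70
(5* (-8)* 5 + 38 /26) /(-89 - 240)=2581 /4277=0.60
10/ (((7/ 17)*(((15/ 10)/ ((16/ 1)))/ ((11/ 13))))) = 59840/ 273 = 219.19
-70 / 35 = -2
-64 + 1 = -63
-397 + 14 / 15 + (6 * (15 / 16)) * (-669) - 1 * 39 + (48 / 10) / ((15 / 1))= -2518723 / 600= -4197.87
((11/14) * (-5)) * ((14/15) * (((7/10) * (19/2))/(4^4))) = -1463/15360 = -0.10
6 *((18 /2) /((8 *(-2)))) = -3.38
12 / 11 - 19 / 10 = -89 / 110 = -0.81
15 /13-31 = -388 /13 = -29.85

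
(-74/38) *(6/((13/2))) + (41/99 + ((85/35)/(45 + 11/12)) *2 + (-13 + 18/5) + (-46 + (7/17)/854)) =-2917528218457/51476254830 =-56.68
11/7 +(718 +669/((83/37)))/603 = 1140968/350343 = 3.26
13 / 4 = 3.25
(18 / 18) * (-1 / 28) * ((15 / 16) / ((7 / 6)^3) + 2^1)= -0.09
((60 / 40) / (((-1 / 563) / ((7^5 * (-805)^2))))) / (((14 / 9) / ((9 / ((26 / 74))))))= -7875902176712325 / 52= -151459657244467.79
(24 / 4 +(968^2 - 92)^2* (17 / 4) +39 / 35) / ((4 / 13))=1697526141064897 / 140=12125186721892.12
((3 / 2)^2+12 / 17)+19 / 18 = 2455 / 612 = 4.01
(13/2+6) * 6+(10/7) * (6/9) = 1595/21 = 75.95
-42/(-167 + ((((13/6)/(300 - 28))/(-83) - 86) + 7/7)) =0.17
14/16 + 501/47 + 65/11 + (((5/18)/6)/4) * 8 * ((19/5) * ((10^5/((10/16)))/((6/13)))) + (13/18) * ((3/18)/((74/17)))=121992.78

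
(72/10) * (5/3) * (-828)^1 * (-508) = 5047488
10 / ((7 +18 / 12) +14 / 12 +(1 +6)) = 3 / 5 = 0.60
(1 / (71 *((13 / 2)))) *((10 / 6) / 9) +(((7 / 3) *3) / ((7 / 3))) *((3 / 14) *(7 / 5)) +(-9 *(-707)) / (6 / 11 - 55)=-17308546519 / 149276790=-115.95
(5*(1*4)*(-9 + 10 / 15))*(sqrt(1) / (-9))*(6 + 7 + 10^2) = 56500 / 27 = 2092.59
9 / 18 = 1 / 2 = 0.50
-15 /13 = -1.15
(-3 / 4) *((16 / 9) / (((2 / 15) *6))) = -5 / 3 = -1.67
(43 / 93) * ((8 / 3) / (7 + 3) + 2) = 1462 / 1395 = 1.05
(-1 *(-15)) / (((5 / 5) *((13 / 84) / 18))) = 22680 / 13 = 1744.62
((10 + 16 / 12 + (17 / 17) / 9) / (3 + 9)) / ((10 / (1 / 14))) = 103 / 15120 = 0.01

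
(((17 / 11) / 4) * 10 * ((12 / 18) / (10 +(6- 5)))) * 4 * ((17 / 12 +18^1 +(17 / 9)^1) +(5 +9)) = 108035 / 3267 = 33.07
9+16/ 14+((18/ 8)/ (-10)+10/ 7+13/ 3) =13171/ 840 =15.68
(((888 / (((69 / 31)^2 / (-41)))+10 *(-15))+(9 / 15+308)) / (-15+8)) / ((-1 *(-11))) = 93.38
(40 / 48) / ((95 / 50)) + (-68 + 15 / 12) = -15119 / 228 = -66.31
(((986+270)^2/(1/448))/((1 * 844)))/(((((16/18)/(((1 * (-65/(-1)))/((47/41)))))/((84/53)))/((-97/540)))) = -7992898496128/525601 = -15207159.99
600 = 600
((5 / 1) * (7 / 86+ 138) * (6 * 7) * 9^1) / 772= 11221875 / 33196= 338.05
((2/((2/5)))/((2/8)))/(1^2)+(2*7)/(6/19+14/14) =766/25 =30.64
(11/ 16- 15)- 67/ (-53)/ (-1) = -15.58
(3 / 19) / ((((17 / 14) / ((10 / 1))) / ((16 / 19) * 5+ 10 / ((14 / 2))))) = 45000 / 6137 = 7.33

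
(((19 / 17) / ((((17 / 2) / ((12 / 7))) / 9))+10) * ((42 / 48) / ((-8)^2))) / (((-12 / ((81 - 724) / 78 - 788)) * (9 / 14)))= 5289591083 / 311620608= 16.97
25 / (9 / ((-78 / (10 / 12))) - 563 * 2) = -1300 / 58557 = -0.02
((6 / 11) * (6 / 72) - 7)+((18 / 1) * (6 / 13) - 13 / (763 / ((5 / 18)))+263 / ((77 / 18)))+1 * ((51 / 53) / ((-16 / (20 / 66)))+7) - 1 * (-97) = 6313936127 / 37850904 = 166.81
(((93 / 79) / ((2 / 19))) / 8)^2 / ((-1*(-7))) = 0.28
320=320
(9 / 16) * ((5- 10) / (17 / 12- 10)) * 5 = 675 / 412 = 1.64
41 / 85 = 0.48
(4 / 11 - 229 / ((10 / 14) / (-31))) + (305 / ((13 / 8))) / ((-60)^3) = 7674867049 / 772200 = 9938.96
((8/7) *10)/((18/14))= 80/9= 8.89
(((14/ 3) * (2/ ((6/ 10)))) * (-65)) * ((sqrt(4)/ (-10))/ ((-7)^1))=-260/ 9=-28.89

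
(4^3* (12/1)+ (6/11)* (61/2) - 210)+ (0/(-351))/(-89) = 6321/11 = 574.64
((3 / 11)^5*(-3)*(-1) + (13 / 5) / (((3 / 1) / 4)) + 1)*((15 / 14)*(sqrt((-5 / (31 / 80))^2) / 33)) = 2160270400 / 1153286211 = 1.87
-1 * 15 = -15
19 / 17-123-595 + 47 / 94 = -716.38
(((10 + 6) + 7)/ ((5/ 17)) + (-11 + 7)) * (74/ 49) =3922/ 35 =112.06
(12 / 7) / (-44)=-3 / 77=-0.04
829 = 829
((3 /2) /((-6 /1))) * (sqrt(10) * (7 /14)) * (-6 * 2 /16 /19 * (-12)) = -9 * sqrt(10) /152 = -0.19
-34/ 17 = -2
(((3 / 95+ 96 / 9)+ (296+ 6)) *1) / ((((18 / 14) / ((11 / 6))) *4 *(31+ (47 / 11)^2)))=830321723 / 366897600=2.26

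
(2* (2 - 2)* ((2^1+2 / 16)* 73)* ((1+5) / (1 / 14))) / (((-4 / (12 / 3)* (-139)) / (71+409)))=0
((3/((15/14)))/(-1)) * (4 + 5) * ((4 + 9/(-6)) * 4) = -252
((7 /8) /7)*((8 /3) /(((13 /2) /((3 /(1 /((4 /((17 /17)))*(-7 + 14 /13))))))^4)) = 3887645110272 /815730721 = 4765.84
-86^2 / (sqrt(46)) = -3698 *sqrt(46) / 23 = -1090.48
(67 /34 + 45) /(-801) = -1597 /27234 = -0.06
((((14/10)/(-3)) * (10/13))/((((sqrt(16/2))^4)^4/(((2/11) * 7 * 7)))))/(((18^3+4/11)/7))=-2401/10494500929536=-0.00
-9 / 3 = -3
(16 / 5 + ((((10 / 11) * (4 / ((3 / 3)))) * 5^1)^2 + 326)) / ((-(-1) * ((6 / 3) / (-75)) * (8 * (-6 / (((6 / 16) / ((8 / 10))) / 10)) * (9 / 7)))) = 6985405 / 371712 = 18.79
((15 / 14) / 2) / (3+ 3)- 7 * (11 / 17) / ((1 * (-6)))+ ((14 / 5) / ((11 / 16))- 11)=-955531 / 157080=-6.08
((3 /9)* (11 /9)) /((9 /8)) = 88 /243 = 0.36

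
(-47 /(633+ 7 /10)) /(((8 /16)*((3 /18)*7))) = -5640 /44359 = -0.13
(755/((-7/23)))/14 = -17365/98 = -177.19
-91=-91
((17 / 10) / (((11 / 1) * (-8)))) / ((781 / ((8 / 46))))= -17 / 3951860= -0.00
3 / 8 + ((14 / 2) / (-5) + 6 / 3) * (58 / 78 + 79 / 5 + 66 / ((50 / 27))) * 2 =818939 / 13000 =63.00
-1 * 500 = -500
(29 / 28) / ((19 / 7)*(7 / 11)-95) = -319 / 28728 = -0.01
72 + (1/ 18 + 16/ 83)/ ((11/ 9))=131843/ 1826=72.20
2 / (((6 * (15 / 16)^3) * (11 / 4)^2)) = 65536 / 1225125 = 0.05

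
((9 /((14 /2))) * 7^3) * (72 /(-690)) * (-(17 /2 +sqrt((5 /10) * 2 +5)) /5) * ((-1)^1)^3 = -44982 /575 -5292 * sqrt(6) /575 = -100.77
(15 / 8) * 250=1875 / 4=468.75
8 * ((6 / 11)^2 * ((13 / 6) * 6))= 30.94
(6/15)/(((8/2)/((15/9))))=1/6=0.17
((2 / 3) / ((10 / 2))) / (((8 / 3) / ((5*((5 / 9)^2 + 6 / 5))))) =611 / 1620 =0.38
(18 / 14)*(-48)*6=-2592 / 7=-370.29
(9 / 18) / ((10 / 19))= 19 / 20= 0.95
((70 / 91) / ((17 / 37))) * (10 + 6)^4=24248320 / 221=109720.90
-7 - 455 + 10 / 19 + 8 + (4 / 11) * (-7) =-95308 / 209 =-456.02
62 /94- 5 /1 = -204 /47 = -4.34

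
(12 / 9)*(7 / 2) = 14 / 3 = 4.67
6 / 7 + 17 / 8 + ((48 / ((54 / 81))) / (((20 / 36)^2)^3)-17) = 2130504487 / 875000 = 2434.86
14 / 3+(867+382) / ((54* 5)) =2509 / 270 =9.29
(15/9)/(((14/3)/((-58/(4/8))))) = -290/7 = -41.43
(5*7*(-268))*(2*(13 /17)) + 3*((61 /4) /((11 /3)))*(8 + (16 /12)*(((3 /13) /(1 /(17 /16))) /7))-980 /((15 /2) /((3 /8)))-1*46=-3904511563 /272272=-14340.48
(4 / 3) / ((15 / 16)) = 64 / 45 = 1.42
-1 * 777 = -777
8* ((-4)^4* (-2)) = -4096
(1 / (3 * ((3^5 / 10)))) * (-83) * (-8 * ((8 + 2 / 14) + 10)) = 843280 / 5103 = 165.25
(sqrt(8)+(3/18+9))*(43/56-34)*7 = -2790.36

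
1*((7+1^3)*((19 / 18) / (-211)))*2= -152 / 1899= -0.08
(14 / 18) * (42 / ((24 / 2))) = 49 / 18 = 2.72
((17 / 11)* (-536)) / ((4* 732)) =-1139 / 4026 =-0.28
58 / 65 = 0.89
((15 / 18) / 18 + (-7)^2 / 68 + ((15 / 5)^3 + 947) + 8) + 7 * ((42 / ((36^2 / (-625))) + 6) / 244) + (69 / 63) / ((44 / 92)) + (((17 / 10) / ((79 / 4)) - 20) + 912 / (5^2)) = 45473251488391 / 45418111200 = 1001.21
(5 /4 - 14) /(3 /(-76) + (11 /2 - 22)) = 323 /419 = 0.77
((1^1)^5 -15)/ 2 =-7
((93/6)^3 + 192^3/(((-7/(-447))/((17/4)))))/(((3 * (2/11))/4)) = 1183269453971/84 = 14086541118.70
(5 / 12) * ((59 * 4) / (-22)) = -295 / 66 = -4.47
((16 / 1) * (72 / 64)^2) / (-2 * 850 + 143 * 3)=-81 / 5084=-0.02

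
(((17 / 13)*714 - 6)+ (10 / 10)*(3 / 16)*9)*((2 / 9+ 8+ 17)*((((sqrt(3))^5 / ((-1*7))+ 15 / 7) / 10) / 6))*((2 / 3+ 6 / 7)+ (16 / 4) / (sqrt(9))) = 24378665 / 10192 - 14627199*sqrt(3) / 10192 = -93.84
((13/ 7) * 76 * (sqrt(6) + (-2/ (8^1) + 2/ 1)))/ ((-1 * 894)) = -494 * sqrt(6)/ 3129 - 247/ 894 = -0.66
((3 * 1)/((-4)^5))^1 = -3/1024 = -0.00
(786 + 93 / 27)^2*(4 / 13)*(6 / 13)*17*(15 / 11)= 2051706.23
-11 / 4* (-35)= 385 / 4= 96.25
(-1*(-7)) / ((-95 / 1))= -7 / 95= -0.07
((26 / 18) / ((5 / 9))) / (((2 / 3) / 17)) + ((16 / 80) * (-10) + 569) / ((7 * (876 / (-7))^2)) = 28267221 / 426320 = 66.31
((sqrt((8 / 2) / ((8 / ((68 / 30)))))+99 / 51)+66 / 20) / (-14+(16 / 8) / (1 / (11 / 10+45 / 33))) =-9801 / 16966-11 * sqrt(255) / 1497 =-0.70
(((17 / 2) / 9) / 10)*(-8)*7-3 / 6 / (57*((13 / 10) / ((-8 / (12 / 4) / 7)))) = -411302 / 77805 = -5.29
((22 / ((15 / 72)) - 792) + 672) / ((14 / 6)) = -216 / 35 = -6.17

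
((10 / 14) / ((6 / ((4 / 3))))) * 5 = 50 / 63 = 0.79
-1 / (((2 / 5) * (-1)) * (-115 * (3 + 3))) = -1 / 276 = -0.00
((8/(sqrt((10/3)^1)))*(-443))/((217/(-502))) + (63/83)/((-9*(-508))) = 7/42164 + 889544*sqrt(30)/1085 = 4490.54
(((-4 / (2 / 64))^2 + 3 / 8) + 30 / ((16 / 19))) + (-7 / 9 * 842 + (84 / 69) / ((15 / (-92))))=709094 / 45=15757.64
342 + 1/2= 685/2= 342.50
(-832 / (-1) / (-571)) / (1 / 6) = -4992 / 571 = -8.74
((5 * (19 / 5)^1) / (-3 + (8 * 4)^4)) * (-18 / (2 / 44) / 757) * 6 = -45144 / 793769761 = -0.00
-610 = -610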